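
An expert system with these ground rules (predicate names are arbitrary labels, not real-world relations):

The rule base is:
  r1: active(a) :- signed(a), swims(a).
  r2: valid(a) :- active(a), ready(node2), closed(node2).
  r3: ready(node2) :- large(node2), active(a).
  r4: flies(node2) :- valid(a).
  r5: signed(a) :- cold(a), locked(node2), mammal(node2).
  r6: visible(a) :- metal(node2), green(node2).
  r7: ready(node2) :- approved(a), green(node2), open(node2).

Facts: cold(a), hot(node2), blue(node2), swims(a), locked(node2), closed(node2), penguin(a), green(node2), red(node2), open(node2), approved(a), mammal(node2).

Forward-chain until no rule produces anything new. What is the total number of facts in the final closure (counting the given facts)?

Round 1: r5 [signed(a) :- cold(a), locked(node2), mammal(node2).]; r7 [ready(node2) :- approved(a), green(node2), open(node2).]. Adds signed(a), ready(node2).
Round 2: r1 [active(a) :- signed(a), swims(a).]. Adds active(a).
Round 3: r2 [valid(a) :- active(a), ready(node2), closed(node2).]. Adds valid(a).
Round 4: r4 [flies(node2) :- valid(a).]. Adds flies(node2).
Closure: {active(a), approved(a), blue(node2), closed(node2), cold(a), flies(node2), green(node2), hot(node2), locked(node2), mammal(node2), open(node2), penguin(a), ready(node2), red(node2), signed(a), swims(a), valid(a)} — 17 facts.

17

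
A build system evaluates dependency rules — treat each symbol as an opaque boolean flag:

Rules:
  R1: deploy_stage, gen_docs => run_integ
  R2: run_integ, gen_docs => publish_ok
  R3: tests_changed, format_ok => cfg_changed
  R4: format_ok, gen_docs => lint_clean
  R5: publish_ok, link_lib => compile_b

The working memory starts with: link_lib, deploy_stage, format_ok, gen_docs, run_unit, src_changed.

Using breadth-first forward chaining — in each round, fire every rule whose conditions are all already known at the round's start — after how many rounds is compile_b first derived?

[1] R1 [deploy_stage, gen_docs => run_integ]; R4 [format_ok, gen_docs => lint_clean]. ⇒ new: run_integ, lint_clean.
[2] R2 [run_integ, gen_docs => publish_ok]. ⇒ new: publish_ok.
[3] R5 [publish_ok, link_lib => compile_b]. ⇒ new: compile_b.
compile_b first appears in round 3.

3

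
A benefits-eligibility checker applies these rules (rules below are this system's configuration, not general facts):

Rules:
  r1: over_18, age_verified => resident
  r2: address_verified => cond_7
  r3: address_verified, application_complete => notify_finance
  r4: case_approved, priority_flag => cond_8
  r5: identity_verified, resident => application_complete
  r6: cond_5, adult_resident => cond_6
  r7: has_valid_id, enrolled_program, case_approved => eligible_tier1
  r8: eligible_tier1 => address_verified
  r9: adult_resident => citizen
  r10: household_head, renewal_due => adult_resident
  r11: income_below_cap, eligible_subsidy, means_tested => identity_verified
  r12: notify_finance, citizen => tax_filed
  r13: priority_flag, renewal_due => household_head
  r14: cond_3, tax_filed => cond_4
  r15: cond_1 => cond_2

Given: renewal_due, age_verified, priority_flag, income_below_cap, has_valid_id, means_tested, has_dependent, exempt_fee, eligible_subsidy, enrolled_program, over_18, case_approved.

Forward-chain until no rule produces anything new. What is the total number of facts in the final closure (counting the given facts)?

24

Round 1: r1 [over_18, age_verified => resident]; r4 [case_approved, priority_flag => cond_8]; r7 [has_valid_id, enrolled_program, case_approved => eligible_tier1]; r11 [income_below_cap, eligible_subsidy, means_tested => identity_verified]; r13 [priority_flag, renewal_due => household_head]. New: resident, cond_8, eligible_tier1, identity_verified, household_head.
Round 2: r5 [identity_verified, resident => application_complete]; r8 [eligible_tier1 => address_verified]; r10 [household_head, renewal_due => adult_resident]. New: application_complete, address_verified, adult_resident.
Round 3: r2 [address_verified => cond_7]; r3 [address_verified, application_complete => notify_finance]; r9 [adult_resident => citizen]. New: cond_7, notify_finance, citizen.
Round 4: r12 [notify_finance, citizen => tax_filed]. New: tax_filed.
Closure: {address_verified, adult_resident, age_verified, application_complete, case_approved, citizen, cond_7, cond_8, eligible_subsidy, eligible_tier1, enrolled_program, exempt_fee, has_dependent, has_valid_id, household_head, identity_verified, income_below_cap, means_tested, notify_finance, over_18, priority_flag, renewal_due, resident, tax_filed} — 24 facts.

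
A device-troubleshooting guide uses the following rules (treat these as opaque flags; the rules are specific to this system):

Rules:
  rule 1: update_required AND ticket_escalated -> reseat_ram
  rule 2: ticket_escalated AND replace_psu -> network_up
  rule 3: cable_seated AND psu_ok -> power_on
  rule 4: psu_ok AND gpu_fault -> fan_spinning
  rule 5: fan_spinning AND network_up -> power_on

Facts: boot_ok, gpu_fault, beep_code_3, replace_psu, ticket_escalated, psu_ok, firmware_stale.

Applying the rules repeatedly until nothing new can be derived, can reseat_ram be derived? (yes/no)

no

Round 1 — rule 2, rule 4, derive network_up, fan_spinning.
Round 2 — rule 5, derive power_on.
Fixed point reached. reseat_ram is concluded only by rule 1; rule 1 needs update_required (never derived).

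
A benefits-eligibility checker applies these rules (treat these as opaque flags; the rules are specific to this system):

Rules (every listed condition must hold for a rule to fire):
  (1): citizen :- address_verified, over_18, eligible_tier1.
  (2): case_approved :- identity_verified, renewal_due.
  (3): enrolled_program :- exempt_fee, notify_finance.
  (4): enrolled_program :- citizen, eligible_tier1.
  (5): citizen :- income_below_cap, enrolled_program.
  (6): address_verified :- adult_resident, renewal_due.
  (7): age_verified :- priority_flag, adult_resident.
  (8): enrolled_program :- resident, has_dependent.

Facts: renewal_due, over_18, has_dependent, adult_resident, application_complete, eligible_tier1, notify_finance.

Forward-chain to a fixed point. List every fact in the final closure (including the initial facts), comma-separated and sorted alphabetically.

Round 1 — (6), derive address_verified.
Round 2 — (1), derive citizen.
Round 3 — (4), derive enrolled_program.

address_verified, adult_resident, application_complete, citizen, eligible_tier1, enrolled_program, has_dependent, notify_finance, over_18, renewal_due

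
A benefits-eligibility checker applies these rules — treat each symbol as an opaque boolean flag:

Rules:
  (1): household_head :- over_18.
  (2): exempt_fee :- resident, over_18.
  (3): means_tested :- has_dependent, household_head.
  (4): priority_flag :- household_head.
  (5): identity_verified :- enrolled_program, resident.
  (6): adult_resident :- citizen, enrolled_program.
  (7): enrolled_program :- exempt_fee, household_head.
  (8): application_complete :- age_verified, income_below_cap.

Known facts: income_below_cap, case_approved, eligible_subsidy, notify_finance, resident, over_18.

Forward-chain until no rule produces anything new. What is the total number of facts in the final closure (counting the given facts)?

Round 1 — (1), (2), derive household_head, exempt_fee.
Round 2 — (4), (7), derive priority_flag, enrolled_program.
Round 3 — (5), derive identity_verified.
Closure: {case_approved, eligible_subsidy, enrolled_program, exempt_fee, household_head, identity_verified, income_below_cap, notify_finance, over_18, priority_flag, resident} — 11 facts.

11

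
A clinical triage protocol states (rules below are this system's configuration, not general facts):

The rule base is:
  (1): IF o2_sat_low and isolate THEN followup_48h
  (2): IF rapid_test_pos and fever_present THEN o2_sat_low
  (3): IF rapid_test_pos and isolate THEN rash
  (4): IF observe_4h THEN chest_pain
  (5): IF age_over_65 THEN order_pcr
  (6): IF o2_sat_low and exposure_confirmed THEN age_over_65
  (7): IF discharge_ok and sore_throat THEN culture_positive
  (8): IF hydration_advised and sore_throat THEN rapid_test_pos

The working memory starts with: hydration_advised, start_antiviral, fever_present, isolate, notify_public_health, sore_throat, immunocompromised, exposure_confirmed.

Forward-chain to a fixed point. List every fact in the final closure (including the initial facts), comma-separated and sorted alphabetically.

[1] (8) [IF hydration_advised and sore_throat THEN rapid_test_pos]. ⇒ new: rapid_test_pos.
[2] (2) [IF rapid_test_pos and fever_present THEN o2_sat_low]; (3) [IF rapid_test_pos and isolate THEN rash]. ⇒ new: o2_sat_low, rash.
[3] (1) [IF o2_sat_low and isolate THEN followup_48h]; (6) [IF o2_sat_low and exposure_confirmed THEN age_over_65]. ⇒ new: followup_48h, age_over_65.
[4] (5) [IF age_over_65 THEN order_pcr]. ⇒ new: order_pcr.

age_over_65, exposure_confirmed, fever_present, followup_48h, hydration_advised, immunocompromised, isolate, notify_public_health, o2_sat_low, order_pcr, rapid_test_pos, rash, sore_throat, start_antiviral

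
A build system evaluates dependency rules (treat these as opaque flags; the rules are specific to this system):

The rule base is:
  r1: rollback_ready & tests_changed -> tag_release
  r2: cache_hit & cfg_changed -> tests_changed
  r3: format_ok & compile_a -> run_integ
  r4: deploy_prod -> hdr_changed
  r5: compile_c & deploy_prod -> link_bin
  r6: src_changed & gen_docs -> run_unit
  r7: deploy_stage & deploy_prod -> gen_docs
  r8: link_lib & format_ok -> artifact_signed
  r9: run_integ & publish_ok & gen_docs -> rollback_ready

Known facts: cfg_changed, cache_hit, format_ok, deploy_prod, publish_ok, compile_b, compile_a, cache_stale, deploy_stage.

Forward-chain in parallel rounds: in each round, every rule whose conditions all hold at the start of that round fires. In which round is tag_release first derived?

Round 1: r2 [cache_hit & cfg_changed -> tests_changed]; r3 [format_ok & compile_a -> run_integ]; r4 [deploy_prod -> hdr_changed]; r7 [deploy_stage & deploy_prod -> gen_docs]. New: tests_changed, run_integ, hdr_changed, gen_docs.
Round 2: r9 [run_integ & publish_ok & gen_docs -> rollback_ready]. New: rollback_ready.
Round 3: r1 [rollback_ready & tests_changed -> tag_release]. New: tag_release.
tag_release first appears in round 3.

3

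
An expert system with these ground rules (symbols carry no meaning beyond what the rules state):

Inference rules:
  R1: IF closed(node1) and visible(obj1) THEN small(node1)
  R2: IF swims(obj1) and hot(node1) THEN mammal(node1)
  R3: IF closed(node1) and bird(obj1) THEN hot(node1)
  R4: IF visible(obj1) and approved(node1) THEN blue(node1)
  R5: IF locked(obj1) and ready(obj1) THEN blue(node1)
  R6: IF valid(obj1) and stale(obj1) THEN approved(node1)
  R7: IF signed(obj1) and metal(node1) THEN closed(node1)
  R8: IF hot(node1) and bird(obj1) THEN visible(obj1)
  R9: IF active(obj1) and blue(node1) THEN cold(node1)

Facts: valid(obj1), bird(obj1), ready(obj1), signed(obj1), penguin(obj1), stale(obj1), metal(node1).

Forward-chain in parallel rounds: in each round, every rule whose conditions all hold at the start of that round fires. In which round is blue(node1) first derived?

Round 1 fires R6, R7, giving approved(node1), closed(node1).
Round 2 fires R3, giving hot(node1).
Round 3 fires R8, giving visible(obj1).
Round 4 fires R1, R4, giving small(node1), blue(node1).
blue(node1) first appears in round 4.

4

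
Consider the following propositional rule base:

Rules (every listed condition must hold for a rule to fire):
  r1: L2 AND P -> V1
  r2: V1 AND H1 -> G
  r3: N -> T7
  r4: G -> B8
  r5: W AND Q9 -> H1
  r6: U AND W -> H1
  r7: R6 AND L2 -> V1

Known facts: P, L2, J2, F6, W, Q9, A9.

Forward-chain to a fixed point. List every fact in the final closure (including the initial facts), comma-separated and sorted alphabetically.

Round 1 fires r1, r5, giving V1, H1.
Round 2 fires r2, giving G.
Round 3 fires r4, giving B8.

A9, B8, F6, G, H1, J2, L2, P, Q9, V1, W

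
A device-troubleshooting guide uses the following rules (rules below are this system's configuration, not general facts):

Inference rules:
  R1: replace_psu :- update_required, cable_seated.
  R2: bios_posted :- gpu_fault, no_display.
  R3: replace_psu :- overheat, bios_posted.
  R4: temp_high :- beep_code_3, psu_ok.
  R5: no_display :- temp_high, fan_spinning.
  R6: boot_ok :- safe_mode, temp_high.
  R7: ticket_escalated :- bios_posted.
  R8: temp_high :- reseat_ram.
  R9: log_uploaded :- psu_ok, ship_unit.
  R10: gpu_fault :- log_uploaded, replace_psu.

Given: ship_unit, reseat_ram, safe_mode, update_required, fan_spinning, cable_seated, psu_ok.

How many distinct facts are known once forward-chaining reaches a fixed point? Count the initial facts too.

15

Round 1 fires R1, R8, R9, giving replace_psu, temp_high, log_uploaded.
Round 2 fires R5, R6, R10, giving no_display, boot_ok, gpu_fault.
Round 3 fires R2, giving bios_posted.
Round 4 fires R7, giving ticket_escalated.
Closure: {bios_posted, boot_ok, cable_seated, fan_spinning, gpu_fault, log_uploaded, no_display, psu_ok, replace_psu, reseat_ram, safe_mode, ship_unit, temp_high, ticket_escalated, update_required} — 15 facts.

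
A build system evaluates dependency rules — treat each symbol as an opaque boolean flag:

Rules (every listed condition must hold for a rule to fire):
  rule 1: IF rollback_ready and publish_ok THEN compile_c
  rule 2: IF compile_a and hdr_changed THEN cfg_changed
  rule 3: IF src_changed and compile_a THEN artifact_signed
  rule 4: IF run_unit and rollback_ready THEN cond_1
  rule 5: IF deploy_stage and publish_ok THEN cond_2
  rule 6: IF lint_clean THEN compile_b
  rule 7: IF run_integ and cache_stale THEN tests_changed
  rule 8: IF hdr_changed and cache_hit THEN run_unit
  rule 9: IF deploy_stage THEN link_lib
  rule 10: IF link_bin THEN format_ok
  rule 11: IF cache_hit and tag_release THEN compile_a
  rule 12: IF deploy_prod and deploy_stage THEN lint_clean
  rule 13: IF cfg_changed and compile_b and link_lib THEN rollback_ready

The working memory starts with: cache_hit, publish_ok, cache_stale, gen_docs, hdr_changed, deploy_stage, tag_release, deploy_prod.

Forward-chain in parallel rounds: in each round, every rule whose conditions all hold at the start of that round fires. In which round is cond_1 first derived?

Round 1 — rule 5, rule 8, rule 9, rule 11, rule 12, derive cond_2, run_unit, link_lib, compile_a, lint_clean.
Round 2 — rule 2, rule 6, derive cfg_changed, compile_b.
Round 3 — rule 13, derive rollback_ready.
Round 4 — rule 1, rule 4, derive compile_c, cond_1.
cond_1 first appears in round 4.

4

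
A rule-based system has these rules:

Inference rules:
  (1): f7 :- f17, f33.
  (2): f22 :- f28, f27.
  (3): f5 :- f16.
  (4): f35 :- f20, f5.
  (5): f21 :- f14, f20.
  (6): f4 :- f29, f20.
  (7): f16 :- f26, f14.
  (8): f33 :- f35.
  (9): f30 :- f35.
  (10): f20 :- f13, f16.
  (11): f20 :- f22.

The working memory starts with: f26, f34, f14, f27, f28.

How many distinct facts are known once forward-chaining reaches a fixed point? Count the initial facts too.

Round 1: (2) [f22 :- f28, f27.]; (7) [f16 :- f26, f14.]. Adds f22, f16.
Round 2: (3) [f5 :- f16.]; (11) [f20 :- f22.]. Adds f5, f20.
Round 3: (4) [f35 :- f20, f5.]; (5) [f21 :- f14, f20.]. Adds f35, f21.
Round 4: (8) [f33 :- f35.]; (9) [f30 :- f35.]. Adds f33, f30.
Closure: {f14, f16, f20, f21, f22, f26, f27, f28, f30, f33, f34, f35, f5} — 13 facts.

13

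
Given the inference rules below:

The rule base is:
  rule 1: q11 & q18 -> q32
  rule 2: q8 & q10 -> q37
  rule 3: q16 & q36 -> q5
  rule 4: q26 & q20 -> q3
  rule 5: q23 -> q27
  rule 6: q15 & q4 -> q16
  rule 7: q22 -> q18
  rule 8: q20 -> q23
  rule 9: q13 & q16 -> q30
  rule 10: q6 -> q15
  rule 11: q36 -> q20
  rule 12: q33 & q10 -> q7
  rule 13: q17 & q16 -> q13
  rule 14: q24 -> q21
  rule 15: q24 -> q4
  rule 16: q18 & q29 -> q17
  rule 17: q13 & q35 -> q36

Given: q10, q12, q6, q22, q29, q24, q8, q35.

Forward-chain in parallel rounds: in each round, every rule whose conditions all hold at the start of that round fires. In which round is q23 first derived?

6

Round 1: rule 2 [q8 & q10 -> q37]; rule 7 [q22 -> q18]; rule 10 [q6 -> q15]; rule 14 [q24 -> q21]; rule 15 [q24 -> q4]. New: q37, q18, q15, q21, q4.
Round 2: rule 6 [q15 & q4 -> q16]; rule 16 [q18 & q29 -> q17]. New: q16, q17.
Round 3: rule 13 [q17 & q16 -> q13]. New: q13.
Round 4: rule 9 [q13 & q16 -> q30]; rule 17 [q13 & q35 -> q36]. New: q30, q36.
Round 5: rule 3 [q16 & q36 -> q5]; rule 11 [q36 -> q20]. New: q5, q20.
Round 6: rule 8 [q20 -> q23]. New: q23.
q23 first appears in round 6.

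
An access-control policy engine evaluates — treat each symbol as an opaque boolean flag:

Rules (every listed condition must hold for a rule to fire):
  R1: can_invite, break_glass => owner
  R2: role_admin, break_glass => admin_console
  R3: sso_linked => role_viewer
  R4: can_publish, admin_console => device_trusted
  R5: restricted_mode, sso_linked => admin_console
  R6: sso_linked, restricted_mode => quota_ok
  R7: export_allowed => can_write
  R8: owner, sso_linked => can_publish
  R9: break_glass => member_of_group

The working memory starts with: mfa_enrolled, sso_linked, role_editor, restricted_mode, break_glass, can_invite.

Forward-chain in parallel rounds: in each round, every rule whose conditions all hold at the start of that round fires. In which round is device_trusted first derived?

3

Round 1 fires R1, R3, R5, R6, R9, giving owner, role_viewer, admin_console, quota_ok, member_of_group.
Round 2 fires R8, giving can_publish.
Round 3 fires R4, giving device_trusted.
device_trusted first appears in round 3.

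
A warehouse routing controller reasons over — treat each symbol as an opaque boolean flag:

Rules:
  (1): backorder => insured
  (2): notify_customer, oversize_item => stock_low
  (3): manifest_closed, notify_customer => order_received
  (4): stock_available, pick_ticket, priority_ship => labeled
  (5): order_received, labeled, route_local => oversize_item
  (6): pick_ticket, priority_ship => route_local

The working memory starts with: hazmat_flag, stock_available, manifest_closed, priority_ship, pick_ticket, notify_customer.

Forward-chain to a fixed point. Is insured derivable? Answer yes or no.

Round 1 fires (3), (4), (6), giving order_received, labeled, route_local.
Round 2 fires (5), giving oversize_item.
Round 3 fires (2), giving stock_low.
Fixed point reached. insured is concluded only by (1); (1) needs backorder (never derived).

no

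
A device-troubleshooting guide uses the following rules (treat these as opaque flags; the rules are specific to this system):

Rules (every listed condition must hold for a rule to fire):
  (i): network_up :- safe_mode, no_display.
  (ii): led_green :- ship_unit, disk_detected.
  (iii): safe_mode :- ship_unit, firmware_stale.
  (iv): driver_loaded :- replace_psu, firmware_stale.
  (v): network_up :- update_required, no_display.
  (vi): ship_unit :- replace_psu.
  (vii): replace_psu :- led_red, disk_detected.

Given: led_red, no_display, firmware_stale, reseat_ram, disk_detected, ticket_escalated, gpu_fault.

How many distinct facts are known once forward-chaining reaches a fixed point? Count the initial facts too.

Round 1: (vii) [replace_psu :- led_red, disk_detected.]. Adds replace_psu.
Round 2: (iv) [driver_loaded :- replace_psu, firmware_stale.]; (vi) [ship_unit :- replace_psu.]. Adds driver_loaded, ship_unit.
Round 3: (ii) [led_green :- ship_unit, disk_detected.]; (iii) [safe_mode :- ship_unit, firmware_stale.]. Adds led_green, safe_mode.
Round 4: (i) [network_up :- safe_mode, no_display.]. Adds network_up.
Closure: {disk_detected, driver_loaded, firmware_stale, gpu_fault, led_green, led_red, network_up, no_display, replace_psu, reseat_ram, safe_mode, ship_unit, ticket_escalated} — 13 facts.

13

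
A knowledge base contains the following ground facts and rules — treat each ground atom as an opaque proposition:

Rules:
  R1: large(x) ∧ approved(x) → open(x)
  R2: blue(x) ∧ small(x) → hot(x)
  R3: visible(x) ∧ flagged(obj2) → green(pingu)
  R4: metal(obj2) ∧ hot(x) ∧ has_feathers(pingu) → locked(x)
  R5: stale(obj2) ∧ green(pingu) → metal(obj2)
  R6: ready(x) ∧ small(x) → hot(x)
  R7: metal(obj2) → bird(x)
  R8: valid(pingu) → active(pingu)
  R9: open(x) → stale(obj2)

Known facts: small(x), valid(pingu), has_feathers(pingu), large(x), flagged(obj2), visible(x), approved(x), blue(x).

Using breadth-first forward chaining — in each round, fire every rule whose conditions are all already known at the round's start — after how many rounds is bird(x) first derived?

[1] R1 [large(x) ∧ approved(x) → open(x)]; R2 [blue(x) ∧ small(x) → hot(x)]; R3 [visible(x) ∧ flagged(obj2) → green(pingu)]; R8 [valid(pingu) → active(pingu)]. ⇒ new: open(x), hot(x), green(pingu), active(pingu).
[2] R9 [open(x) → stale(obj2)]. ⇒ new: stale(obj2).
[3] R5 [stale(obj2) ∧ green(pingu) → metal(obj2)]. ⇒ new: metal(obj2).
[4] R4 [metal(obj2) ∧ hot(x) ∧ has_feathers(pingu) → locked(x)]; R7 [metal(obj2) → bird(x)]. ⇒ new: locked(x), bird(x).
bird(x) first appears in round 4.

4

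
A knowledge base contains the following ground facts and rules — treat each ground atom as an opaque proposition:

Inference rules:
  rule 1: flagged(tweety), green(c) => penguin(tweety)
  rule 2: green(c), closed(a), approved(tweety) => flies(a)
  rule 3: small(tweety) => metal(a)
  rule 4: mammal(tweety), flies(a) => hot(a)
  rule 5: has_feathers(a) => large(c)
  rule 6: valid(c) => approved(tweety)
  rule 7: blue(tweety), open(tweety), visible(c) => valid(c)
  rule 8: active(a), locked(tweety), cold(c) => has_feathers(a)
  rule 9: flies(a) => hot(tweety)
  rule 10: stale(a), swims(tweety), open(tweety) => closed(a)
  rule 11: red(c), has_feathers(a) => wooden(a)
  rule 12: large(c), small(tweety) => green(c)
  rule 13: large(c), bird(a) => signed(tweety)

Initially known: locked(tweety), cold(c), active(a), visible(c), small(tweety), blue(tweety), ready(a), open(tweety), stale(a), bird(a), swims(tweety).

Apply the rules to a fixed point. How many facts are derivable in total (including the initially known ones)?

Round 1: rule 3 [small(tweety) => metal(a)]; rule 7 [blue(tweety), open(tweety), visible(c) => valid(c)]; rule 8 [active(a), locked(tweety), cold(c) => has_feathers(a)]; rule 10 [stale(a), swims(tweety), open(tweety) => closed(a)]. Adds metal(a), valid(c), has_feathers(a), closed(a).
Round 2: rule 5 [has_feathers(a) => large(c)]; rule 6 [valid(c) => approved(tweety)]. Adds large(c), approved(tweety).
Round 3: rule 12 [large(c), small(tweety) => green(c)]; rule 13 [large(c), bird(a) => signed(tweety)]. Adds green(c), signed(tweety).
Round 4: rule 2 [green(c), closed(a), approved(tweety) => flies(a)]. Adds flies(a).
Round 5: rule 9 [flies(a) => hot(tweety)]. Adds hot(tweety).
Closure: {active(a), approved(tweety), bird(a), blue(tweety), closed(a), cold(c), flies(a), green(c), has_feathers(a), hot(tweety), large(c), locked(tweety), metal(a), open(tweety), ready(a), signed(tweety), small(tweety), stale(a), swims(tweety), valid(c), visible(c)} — 21 facts.

21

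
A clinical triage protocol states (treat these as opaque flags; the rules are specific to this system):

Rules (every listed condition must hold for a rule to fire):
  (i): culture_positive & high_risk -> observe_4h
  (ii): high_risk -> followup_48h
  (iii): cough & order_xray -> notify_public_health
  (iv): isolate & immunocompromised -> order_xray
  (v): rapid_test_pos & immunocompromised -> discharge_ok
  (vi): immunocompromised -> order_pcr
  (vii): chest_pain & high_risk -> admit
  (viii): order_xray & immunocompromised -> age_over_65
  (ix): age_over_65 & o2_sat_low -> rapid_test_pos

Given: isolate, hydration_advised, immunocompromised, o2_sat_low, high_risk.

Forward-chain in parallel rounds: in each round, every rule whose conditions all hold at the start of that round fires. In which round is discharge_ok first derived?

[1] (ii) [high_risk -> followup_48h]; (iv) [isolate & immunocompromised -> order_xray]; (vi) [immunocompromised -> order_pcr]. ⇒ new: followup_48h, order_xray, order_pcr.
[2] (viii) [order_xray & immunocompromised -> age_over_65]. ⇒ new: age_over_65.
[3] (ix) [age_over_65 & o2_sat_low -> rapid_test_pos]. ⇒ new: rapid_test_pos.
[4] (v) [rapid_test_pos & immunocompromised -> discharge_ok]. ⇒ new: discharge_ok.
discharge_ok first appears in round 4.

4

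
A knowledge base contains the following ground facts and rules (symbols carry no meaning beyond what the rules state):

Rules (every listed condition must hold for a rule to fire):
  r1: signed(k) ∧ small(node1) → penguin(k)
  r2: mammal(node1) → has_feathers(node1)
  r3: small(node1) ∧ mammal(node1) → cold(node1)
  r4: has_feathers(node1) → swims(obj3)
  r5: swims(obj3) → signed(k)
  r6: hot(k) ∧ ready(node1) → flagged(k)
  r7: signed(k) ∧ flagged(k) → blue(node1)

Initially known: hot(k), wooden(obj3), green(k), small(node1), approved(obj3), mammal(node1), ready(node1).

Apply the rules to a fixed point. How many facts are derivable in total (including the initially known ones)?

14

[1] r2 [mammal(node1) → has_feathers(node1)]; r3 [small(node1) ∧ mammal(node1) → cold(node1)]; r6 [hot(k) ∧ ready(node1) → flagged(k)]. ⇒ new: has_feathers(node1), cold(node1), flagged(k).
[2] r4 [has_feathers(node1) → swims(obj3)]. ⇒ new: swims(obj3).
[3] r5 [swims(obj3) → signed(k)]. ⇒ new: signed(k).
[4] r1 [signed(k) ∧ small(node1) → penguin(k)]; r7 [signed(k) ∧ flagged(k) → blue(node1)]. ⇒ new: penguin(k), blue(node1).
Closure: {approved(obj3), blue(node1), cold(node1), flagged(k), green(k), has_feathers(node1), hot(k), mammal(node1), penguin(k), ready(node1), signed(k), small(node1), swims(obj3), wooden(obj3)} — 14 facts.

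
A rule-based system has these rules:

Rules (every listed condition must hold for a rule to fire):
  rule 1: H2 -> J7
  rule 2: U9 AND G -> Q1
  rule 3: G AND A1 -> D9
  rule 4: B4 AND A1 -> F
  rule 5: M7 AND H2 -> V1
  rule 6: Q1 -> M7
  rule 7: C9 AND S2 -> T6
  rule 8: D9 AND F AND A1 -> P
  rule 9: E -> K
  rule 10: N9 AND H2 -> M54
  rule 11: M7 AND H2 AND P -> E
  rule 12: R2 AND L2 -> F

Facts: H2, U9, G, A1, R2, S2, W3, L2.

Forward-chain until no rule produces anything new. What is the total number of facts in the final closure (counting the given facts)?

17

Round 1 fires rule 1, rule 2, rule 3, rule 12, giving J7, Q1, D9, F.
Round 2 fires rule 6, rule 8, giving M7, P.
Round 3 fires rule 5, rule 11, giving V1, E.
Round 4 fires rule 9, giving K.
Closure: {A1, D9, E, F, G, H2, J7, K, L2, M7, P, Q1, R2, S2, U9, V1, W3} — 17 facts.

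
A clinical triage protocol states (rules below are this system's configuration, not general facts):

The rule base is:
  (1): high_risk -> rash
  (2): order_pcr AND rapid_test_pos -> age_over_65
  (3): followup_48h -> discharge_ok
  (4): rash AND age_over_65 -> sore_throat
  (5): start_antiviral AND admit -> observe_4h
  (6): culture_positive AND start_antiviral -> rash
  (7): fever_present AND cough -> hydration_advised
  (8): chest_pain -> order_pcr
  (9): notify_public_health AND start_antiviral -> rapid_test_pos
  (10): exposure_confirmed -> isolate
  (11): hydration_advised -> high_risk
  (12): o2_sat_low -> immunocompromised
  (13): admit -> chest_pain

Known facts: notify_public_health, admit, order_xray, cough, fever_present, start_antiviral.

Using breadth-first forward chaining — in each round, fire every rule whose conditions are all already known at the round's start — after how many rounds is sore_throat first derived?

4

Round 1: (5) [start_antiviral AND admit -> observe_4h]; (7) [fever_present AND cough -> hydration_advised]; (9) [notify_public_health AND start_antiviral -> rapid_test_pos]; (13) [admit -> chest_pain]. New: observe_4h, hydration_advised, rapid_test_pos, chest_pain.
Round 2: (8) [chest_pain -> order_pcr]; (11) [hydration_advised -> high_risk]. New: order_pcr, high_risk.
Round 3: (1) [high_risk -> rash]; (2) [order_pcr AND rapid_test_pos -> age_over_65]. New: rash, age_over_65.
Round 4: (4) [rash AND age_over_65 -> sore_throat]. New: sore_throat.
sore_throat first appears in round 4.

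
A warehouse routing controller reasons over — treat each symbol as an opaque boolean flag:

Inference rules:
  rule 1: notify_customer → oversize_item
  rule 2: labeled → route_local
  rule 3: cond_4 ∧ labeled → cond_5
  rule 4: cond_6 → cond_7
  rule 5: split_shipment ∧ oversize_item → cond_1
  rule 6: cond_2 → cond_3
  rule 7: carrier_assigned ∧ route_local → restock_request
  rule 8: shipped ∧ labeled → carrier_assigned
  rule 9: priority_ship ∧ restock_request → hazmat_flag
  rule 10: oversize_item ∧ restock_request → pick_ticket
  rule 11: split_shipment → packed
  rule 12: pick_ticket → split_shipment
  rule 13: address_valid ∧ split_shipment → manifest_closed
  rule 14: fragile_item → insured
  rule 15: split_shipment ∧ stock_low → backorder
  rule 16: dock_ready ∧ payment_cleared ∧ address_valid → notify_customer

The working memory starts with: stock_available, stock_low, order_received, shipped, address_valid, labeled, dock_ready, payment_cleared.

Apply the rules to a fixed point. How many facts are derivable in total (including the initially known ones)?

[1] rule 2 [labeled → route_local]; rule 8 [shipped ∧ labeled → carrier_assigned]; rule 16 [dock_ready ∧ payment_cleared ∧ address_valid → notify_customer]. ⇒ new: route_local, carrier_assigned, notify_customer.
[2] rule 1 [notify_customer → oversize_item]; rule 7 [carrier_assigned ∧ route_local → restock_request]. ⇒ new: oversize_item, restock_request.
[3] rule 10 [oversize_item ∧ restock_request → pick_ticket]. ⇒ new: pick_ticket.
[4] rule 12 [pick_ticket → split_shipment]. ⇒ new: split_shipment.
[5] rule 5 [split_shipment ∧ oversize_item → cond_1]; rule 11 [split_shipment → packed]; rule 13 [address_valid ∧ split_shipment → manifest_closed]; rule 15 [split_shipment ∧ stock_low → backorder]. ⇒ new: cond_1, packed, manifest_closed, backorder.
Closure: {address_valid, backorder, carrier_assigned, cond_1, dock_ready, labeled, manifest_closed, notify_customer, order_received, oversize_item, packed, payment_cleared, pick_ticket, restock_request, route_local, shipped, split_shipment, stock_available, stock_low} — 19 facts.

19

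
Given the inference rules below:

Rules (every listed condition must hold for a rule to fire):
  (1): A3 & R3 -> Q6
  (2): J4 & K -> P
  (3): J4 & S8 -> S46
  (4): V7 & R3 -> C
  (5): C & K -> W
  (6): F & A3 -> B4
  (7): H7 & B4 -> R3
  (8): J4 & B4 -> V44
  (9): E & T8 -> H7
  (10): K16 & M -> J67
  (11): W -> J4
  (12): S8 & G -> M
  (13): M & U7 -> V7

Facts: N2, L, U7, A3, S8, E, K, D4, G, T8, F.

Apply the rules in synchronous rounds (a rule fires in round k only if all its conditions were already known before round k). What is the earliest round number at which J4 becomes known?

5

Round 1 — (6), (9), (12), derive B4, H7, M.
Round 2 — (7), (13), derive R3, V7.
Round 3 — (1), (4), derive Q6, C.
Round 4 — (5), derive W.
Round 5 — (11), derive J4.
J4 first appears in round 5.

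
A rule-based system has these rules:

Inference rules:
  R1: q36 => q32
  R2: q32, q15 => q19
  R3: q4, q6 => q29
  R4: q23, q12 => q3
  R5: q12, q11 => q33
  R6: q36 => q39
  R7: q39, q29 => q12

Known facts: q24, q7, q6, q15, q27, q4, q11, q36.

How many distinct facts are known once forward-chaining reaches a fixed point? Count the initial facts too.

14

Round 1 fires R1, R3, R6, giving q32, q29, q39.
Round 2 fires R2, R7, giving q19, q12.
Round 3 fires R5, giving q33.
Closure: {q11, q12, q15, q19, q24, q27, q29, q32, q33, q36, q39, q4, q6, q7} — 14 facts.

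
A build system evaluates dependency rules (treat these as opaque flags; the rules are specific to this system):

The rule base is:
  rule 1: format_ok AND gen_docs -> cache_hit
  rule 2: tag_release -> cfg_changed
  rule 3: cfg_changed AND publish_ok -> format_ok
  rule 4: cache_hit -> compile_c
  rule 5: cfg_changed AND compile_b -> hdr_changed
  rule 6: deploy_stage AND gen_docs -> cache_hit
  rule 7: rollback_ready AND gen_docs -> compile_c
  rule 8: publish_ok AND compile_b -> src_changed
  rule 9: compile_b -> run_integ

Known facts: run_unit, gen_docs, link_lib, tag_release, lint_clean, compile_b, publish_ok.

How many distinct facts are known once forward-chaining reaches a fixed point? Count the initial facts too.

Round 1: rule 2 [tag_release -> cfg_changed]; rule 8 [publish_ok AND compile_b -> src_changed]; rule 9 [compile_b -> run_integ]. New: cfg_changed, src_changed, run_integ.
Round 2: rule 3 [cfg_changed AND publish_ok -> format_ok]; rule 5 [cfg_changed AND compile_b -> hdr_changed]. New: format_ok, hdr_changed.
Round 3: rule 1 [format_ok AND gen_docs -> cache_hit]. New: cache_hit.
Round 4: rule 4 [cache_hit -> compile_c]. New: compile_c.
Closure: {cache_hit, cfg_changed, compile_b, compile_c, format_ok, gen_docs, hdr_changed, link_lib, lint_clean, publish_ok, run_integ, run_unit, src_changed, tag_release} — 14 facts.

14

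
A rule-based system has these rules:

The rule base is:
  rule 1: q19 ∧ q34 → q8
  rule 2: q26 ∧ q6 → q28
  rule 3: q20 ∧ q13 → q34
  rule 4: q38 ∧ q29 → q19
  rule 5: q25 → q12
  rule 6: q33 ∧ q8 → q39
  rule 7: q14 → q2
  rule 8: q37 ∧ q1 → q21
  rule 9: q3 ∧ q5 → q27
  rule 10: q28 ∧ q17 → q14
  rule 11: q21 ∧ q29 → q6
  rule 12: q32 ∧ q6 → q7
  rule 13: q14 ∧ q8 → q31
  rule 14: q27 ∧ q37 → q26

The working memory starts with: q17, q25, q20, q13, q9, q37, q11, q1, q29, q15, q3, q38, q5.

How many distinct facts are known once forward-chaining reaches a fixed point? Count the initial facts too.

Round 1: rule 3 [q20 ∧ q13 → q34]; rule 4 [q38 ∧ q29 → q19]; rule 5 [q25 → q12]; rule 8 [q37 ∧ q1 → q21]; rule 9 [q3 ∧ q5 → q27]. New: q34, q19, q12, q21, q27.
Round 2: rule 1 [q19 ∧ q34 → q8]; rule 11 [q21 ∧ q29 → q6]; rule 14 [q27 ∧ q37 → q26]. New: q8, q6, q26.
Round 3: rule 2 [q26 ∧ q6 → q28]. New: q28.
Round 4: rule 10 [q28 ∧ q17 → q14]. New: q14.
Round 5: rule 7 [q14 → q2]; rule 13 [q14 ∧ q8 → q31]. New: q2, q31.
Closure: {q1, q11, q12, q13, q14, q15, q17, q19, q2, q20, q21, q25, q26, q27, q28, q29, q3, q31, q34, q37, q38, q5, q6, q8, q9} — 25 facts.

25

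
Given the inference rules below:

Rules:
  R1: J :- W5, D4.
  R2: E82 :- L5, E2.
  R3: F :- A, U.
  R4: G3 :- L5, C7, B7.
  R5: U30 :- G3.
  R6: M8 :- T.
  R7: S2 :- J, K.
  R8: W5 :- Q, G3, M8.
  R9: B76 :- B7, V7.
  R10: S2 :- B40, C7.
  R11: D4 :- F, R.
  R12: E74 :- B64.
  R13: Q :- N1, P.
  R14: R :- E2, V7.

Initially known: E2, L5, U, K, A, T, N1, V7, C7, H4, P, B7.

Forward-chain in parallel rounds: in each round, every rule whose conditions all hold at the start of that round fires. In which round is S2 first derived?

4

[1] R2 [E82 :- L5, E2.]; R3 [F :- A, U.]; R4 [G3 :- L5, C7, B7.]; R6 [M8 :- T.]; R9 [B76 :- B7, V7.]; R13 [Q :- N1, P.]; R14 [R :- E2, V7.]. ⇒ new: E82, F, G3, M8, B76, Q, R.
[2] R5 [U30 :- G3.]; R8 [W5 :- Q, G3, M8.]; R11 [D4 :- F, R.]. ⇒ new: U30, W5, D4.
[3] R1 [J :- W5, D4.]. ⇒ new: J.
[4] R7 [S2 :- J, K.]. ⇒ new: S2.
S2 first appears in round 4.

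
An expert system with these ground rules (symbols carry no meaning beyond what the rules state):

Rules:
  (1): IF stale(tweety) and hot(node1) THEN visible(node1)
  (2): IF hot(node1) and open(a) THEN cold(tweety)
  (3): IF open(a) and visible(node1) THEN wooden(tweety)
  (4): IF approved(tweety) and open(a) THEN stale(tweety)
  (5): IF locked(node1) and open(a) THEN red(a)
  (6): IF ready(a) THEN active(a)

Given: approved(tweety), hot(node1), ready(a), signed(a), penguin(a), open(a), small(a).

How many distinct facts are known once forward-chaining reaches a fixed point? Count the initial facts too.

Round 1 fires (2), (4), (6), giving cold(tweety), stale(tweety), active(a).
Round 2 fires (1), giving visible(node1).
Round 3 fires (3), giving wooden(tweety).
Closure: {active(a), approved(tweety), cold(tweety), hot(node1), open(a), penguin(a), ready(a), signed(a), small(a), stale(tweety), visible(node1), wooden(tweety)} — 12 facts.

12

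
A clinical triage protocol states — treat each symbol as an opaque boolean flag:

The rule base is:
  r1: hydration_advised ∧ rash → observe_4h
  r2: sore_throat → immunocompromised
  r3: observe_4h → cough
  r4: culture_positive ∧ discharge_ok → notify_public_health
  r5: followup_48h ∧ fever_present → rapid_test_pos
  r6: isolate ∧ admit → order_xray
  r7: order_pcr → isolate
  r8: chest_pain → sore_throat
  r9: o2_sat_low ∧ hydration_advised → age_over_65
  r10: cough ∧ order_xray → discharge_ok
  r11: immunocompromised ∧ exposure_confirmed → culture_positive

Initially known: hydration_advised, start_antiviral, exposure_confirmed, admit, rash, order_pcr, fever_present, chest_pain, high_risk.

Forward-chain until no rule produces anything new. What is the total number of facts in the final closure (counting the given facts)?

18

Round 1 — r1, r7, r8, derive observe_4h, isolate, sore_throat.
Round 2 — r2, r3, r6, derive immunocompromised, cough, order_xray.
Round 3 — r10, r11, derive discharge_ok, culture_positive.
Round 4 — r4, derive notify_public_health.
Closure: {admit, chest_pain, cough, culture_positive, discharge_ok, exposure_confirmed, fever_present, high_risk, hydration_advised, immunocompromised, isolate, notify_public_health, observe_4h, order_pcr, order_xray, rash, sore_throat, start_antiviral} — 18 facts.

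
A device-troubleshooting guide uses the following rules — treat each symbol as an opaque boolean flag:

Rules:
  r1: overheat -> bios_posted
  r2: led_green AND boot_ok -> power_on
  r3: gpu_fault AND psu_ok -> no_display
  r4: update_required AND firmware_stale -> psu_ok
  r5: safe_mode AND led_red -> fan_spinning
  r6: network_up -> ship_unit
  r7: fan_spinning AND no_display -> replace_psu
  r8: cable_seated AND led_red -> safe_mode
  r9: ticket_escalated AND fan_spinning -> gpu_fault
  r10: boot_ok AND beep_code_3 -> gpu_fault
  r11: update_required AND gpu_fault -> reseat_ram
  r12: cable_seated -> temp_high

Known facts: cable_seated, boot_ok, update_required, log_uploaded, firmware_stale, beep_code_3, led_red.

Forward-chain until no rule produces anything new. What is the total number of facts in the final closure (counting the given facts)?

[1] r4 [update_required AND firmware_stale -> psu_ok]; r8 [cable_seated AND led_red -> safe_mode]; r10 [boot_ok AND beep_code_3 -> gpu_fault]; r12 [cable_seated -> temp_high]. ⇒ new: psu_ok, safe_mode, gpu_fault, temp_high.
[2] r3 [gpu_fault AND psu_ok -> no_display]; r5 [safe_mode AND led_red -> fan_spinning]; r11 [update_required AND gpu_fault -> reseat_ram]. ⇒ new: no_display, fan_spinning, reseat_ram.
[3] r7 [fan_spinning AND no_display -> replace_psu]. ⇒ new: replace_psu.
Closure: {beep_code_3, boot_ok, cable_seated, fan_spinning, firmware_stale, gpu_fault, led_red, log_uploaded, no_display, psu_ok, replace_psu, reseat_ram, safe_mode, temp_high, update_required} — 15 facts.

15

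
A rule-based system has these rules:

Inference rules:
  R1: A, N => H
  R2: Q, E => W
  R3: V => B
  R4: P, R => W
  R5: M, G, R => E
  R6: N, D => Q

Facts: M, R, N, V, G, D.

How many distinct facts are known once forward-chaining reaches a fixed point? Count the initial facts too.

Round 1 — R3, R5, R6, derive B, E, Q.
Round 2 — R2, derive W.
Closure: {B, D, E, G, M, N, Q, R, V, W} — 10 facts.

10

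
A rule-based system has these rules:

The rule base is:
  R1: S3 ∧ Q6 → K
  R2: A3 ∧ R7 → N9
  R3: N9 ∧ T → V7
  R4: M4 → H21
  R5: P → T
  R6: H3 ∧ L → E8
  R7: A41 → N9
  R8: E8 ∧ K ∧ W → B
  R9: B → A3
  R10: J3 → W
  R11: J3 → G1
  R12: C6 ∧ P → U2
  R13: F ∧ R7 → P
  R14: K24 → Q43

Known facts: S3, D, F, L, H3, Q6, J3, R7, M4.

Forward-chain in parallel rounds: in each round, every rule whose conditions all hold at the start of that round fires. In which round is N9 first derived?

4

Round 1: R1 [S3 ∧ Q6 → K]; R4 [M4 → H21]; R6 [H3 ∧ L → E8]; R10 [J3 → W]; R11 [J3 → G1]; R13 [F ∧ R7 → P]. Adds K, H21, E8, W, G1, P.
Round 2: R5 [P → T]; R8 [E8 ∧ K ∧ W → B]. Adds T, B.
Round 3: R9 [B → A3]. Adds A3.
Round 4: R2 [A3 ∧ R7 → N9]. Adds N9.
N9 first appears in round 4.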